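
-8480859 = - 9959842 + 1478983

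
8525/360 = 23 + 49/72 =23.68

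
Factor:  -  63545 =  - 5^1*71^1 *179^1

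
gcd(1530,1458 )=18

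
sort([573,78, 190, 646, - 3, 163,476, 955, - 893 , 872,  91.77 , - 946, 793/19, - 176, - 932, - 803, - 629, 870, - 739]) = [ - 946, - 932, - 893,-803, - 739, - 629,- 176, - 3, 793/19,78, 91.77 , 163,190,  476, 573, 646,870,  872, 955]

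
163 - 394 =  - 231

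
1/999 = 1/999 = 0.00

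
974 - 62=912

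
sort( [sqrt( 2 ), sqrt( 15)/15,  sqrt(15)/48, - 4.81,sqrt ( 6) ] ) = [ - 4.81, sqrt(15 ) /48,sqrt( 15) /15,sqrt(2),sqrt( 6)]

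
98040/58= 49020/29 = 1690.34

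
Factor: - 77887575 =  - 3^5 * 5^2 * 12821^1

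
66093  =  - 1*( - 66093)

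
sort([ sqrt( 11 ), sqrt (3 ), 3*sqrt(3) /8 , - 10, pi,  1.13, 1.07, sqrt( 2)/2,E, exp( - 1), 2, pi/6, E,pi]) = [ - 10, exp( -1),pi/6,3*sqrt (3 )/8, sqrt( 2 )/2 , 1.07, 1.13, sqrt (3 ),  2, E,E, pi, pi,sqrt (11) ] 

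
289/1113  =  289/1113=0.26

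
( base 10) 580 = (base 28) KK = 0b1001000100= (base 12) 404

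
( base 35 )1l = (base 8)70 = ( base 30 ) 1Q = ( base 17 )35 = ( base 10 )56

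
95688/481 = 95688/481 = 198.94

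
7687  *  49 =376663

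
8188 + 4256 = 12444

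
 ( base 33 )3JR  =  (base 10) 3921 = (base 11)2a45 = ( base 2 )111101010001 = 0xF51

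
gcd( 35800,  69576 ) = 8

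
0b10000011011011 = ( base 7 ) 33344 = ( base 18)17h5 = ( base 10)8411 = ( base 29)a01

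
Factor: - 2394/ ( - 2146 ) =3^2 *7^1*19^1*  29^( - 1 )*37^( - 1 ) = 1197/1073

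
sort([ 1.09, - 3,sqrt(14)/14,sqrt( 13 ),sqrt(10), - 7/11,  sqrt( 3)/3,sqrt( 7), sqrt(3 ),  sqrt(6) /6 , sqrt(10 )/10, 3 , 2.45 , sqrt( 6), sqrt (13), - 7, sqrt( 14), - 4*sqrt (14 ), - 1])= [ - 4*sqrt(14), - 7, - 3, - 1,-7/11, sqrt(14 ) /14,sqrt(10)/10, sqrt(6)/6, sqrt(3 )/3 , 1.09, sqrt( 3),sqrt(6),  2.45, sqrt( 7 ), 3 , sqrt(10 ), sqrt( 13),sqrt( 13),sqrt( 14 )]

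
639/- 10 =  - 639/10 = - 63.90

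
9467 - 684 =8783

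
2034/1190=1017/595 = 1.71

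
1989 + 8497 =10486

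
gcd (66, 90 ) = 6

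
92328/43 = 92328/43 = 2147.16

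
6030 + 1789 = 7819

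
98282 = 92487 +5795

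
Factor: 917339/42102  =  2^ ( - 1)*3^ ( - 2)*19^1*2339^( - 1)*48281^1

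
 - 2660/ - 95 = 28  +  0/1 = 28.00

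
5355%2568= 219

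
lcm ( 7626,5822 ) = 541446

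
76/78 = 38/39 = 0.97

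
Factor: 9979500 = 2^2*3^1*5^3*6653^1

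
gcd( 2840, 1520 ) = 40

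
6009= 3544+2465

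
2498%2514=2498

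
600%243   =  114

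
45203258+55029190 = 100232448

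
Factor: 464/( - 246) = - 232/123=- 2^3*3^( - 1)*29^1*41^ ( - 1)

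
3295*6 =19770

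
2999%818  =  545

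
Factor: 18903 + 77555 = 96458 = 2^1* 17^1*2837^1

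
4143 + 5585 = 9728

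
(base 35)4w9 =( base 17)13EB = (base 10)6029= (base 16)178d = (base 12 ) 35A5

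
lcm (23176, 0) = 0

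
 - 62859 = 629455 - 692314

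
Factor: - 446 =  - 2^1*223^1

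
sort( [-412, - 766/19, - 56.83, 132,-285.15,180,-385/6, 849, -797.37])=[  -  797.37,  -  412,  -  285.15, - 385/6,  -  56.83, - 766/19,132,180, 849]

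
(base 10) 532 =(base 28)J0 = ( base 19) 190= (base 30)HM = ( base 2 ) 1000010100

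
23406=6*3901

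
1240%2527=1240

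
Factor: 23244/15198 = 26/17  =  2^1 * 13^1*17^(- 1)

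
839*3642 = 3055638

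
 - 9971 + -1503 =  - 11474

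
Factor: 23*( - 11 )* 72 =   -  18216 = -2^3*3^2*11^1*23^1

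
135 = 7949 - 7814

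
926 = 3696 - 2770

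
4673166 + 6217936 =10891102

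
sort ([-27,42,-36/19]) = [  -  27, - 36/19,  42] 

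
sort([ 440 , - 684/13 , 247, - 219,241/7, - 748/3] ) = [ - 748/3, - 219, - 684/13, 241/7,247 , 440]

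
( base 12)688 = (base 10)968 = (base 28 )16g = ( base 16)3c8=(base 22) 200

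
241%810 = 241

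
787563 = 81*9723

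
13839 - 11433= 2406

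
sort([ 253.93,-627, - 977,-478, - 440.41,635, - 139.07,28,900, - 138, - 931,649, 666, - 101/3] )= [ - 977, - 931,-627, - 478, - 440.41, - 139.07, - 138, - 101/3, 28, 253.93,635,649,  666, 900 ]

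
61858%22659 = 16540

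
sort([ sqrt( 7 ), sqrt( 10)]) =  [sqrt( 7),sqrt (10)]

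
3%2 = 1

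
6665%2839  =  987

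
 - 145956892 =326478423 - 472435315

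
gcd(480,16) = 16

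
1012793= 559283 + 453510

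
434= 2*217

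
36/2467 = 36/2467 = 0.01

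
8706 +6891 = 15597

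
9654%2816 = 1206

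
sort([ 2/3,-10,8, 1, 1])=[ - 10, 2/3,1, 1,8]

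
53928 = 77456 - 23528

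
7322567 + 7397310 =14719877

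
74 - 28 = 46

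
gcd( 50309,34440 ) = 7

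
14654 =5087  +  9567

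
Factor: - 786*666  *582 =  - 2^3*3^4*37^1* 97^1*131^1 = - 304663032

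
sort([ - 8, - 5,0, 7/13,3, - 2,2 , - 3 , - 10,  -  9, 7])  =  [ - 10, - 9, - 8 , - 5, - 3 , - 2,  0 , 7/13, 2, 3,7]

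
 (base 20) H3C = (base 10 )6872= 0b1101011011000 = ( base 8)15330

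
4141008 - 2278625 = 1862383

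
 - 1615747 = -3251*497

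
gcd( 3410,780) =10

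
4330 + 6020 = 10350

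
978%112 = 82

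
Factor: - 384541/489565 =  - 703/895 = -5^( - 1)*19^1 * 37^1*179^( - 1 ) 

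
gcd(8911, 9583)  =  7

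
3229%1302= 625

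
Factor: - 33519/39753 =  - 11173/13251 = - 3^( - 1)*7^( - 1)*631^( - 1) *11173^1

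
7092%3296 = 500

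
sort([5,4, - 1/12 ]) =[-1/12, 4,5 ]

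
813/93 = 8 + 23/31 = 8.74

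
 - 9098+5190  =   - 3908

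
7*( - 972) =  - 6804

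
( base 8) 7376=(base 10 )3838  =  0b111011111110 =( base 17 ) d4d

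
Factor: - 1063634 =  - 2^1 *11^1*13^1*3719^1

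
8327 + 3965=12292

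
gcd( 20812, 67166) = 946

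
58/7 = 8+2/7 = 8.29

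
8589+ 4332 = 12921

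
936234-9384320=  - 8448086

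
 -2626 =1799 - 4425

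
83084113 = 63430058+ 19654055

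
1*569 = 569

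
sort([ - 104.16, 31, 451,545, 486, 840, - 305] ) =[ - 305, - 104.16,31, 451,  486,545, 840]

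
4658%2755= 1903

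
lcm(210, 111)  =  7770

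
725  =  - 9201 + 9926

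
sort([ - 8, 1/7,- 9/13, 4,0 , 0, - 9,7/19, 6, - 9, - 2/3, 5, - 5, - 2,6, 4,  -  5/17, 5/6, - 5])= [ - 9, - 9,- 8,-5,- 5,  -  2,-9/13,- 2/3, - 5/17, 0,  0, 1/7 , 7/19 , 5/6,4, 4, 5, 6, 6 ]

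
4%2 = 0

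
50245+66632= 116877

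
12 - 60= - 48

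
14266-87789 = - 73523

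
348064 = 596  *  584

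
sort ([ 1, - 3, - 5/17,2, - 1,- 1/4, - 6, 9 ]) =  [ -6,-3, - 1,- 5/17,  -  1/4, 1 , 2,9] 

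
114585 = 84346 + 30239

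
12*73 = 876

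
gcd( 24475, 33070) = 5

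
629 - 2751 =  - 2122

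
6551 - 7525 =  - 974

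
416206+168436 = 584642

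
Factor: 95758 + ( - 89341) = 6417 = 3^2*23^1*31^1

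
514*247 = 126958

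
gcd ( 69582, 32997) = 3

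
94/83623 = 94/83623 = 0.00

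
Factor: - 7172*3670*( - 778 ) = 20477924720=2^4*5^1*11^1 *163^1 * 367^1*389^1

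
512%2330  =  512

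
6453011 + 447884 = 6900895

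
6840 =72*95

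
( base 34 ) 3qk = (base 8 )10424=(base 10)4372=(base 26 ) 6C4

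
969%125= 94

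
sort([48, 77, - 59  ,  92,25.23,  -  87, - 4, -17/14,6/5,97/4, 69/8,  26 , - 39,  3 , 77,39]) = [  -  87,-59, - 39, - 4, - 17/14, 6/5,3,69/8,  97/4,  25.23, 26 , 39,  48,77,77 , 92]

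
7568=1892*4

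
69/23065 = 69/23065 = 0.00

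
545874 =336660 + 209214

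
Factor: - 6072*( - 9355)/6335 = 2^3*3^1*7^( - 1)*11^1*23^1*181^( - 1)*1871^1 = 11360712/1267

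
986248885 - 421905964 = 564342921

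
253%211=42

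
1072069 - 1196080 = -124011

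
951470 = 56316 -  - 895154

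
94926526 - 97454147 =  - 2527621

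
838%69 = 10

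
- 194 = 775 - 969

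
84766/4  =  21191+1/2 = 21191.50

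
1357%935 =422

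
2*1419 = 2838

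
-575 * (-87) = 50025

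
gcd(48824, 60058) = 2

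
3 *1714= 5142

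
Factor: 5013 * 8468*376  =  15961231584 = 2^5 * 3^2*29^1*47^1*73^1*557^1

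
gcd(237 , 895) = 1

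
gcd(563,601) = 1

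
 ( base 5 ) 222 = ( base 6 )142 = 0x3e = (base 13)4a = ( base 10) 62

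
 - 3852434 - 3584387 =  - 7436821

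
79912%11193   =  1561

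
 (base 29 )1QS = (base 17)5A8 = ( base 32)1in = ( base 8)3127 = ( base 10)1623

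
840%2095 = 840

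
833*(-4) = - 3332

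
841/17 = 841/17 = 49.47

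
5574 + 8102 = 13676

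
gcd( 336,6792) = 24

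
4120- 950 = 3170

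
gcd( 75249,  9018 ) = 27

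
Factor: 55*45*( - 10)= - 2^1* 3^2*5^3*11^1 = - 24750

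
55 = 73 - 18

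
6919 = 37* 187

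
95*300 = 28500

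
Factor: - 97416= - 2^3*3^3*11^1*41^1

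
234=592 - 358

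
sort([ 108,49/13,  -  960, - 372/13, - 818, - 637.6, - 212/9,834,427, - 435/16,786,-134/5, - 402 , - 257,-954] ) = [ - 960,-954,  -  818, - 637.6, - 402, - 257 , - 372/13, - 435/16,  -  134/5, - 212/9,49/13, 108 , 427,786, 834] 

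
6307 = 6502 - 195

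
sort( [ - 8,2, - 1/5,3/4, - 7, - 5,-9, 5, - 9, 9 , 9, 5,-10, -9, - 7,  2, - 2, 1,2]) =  [ - 10, - 9 ,- 9, - 9,-8, - 7, - 7, - 5, - 2, - 1/5, 3/4, 1, 2, 2 , 2, 5, 5,  9 , 9] 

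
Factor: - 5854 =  - 2^1*2927^1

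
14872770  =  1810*8217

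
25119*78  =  1959282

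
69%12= 9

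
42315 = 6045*7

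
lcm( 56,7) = 56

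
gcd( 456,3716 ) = 4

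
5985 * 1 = 5985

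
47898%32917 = 14981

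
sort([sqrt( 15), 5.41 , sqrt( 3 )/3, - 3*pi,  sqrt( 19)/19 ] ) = [ - 3*pi,  sqrt( 19) /19,sqrt( 3 ) /3, sqrt( 15),5.41]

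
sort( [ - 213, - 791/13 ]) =[- 213, - 791/13]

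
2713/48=2713/48 = 56.52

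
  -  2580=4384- 6964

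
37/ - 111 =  - 1/3  =  -0.33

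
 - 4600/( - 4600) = 1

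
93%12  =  9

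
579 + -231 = 348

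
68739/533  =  128 + 515/533  =  128.97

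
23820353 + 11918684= 35739037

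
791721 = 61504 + 730217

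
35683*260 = 9277580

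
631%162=145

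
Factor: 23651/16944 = 67/48  =  2^( - 4)*3^( - 1)*67^1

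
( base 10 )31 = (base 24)17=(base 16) 1f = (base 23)18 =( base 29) 12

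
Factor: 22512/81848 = 2814/10231 = 2^1*3^1*7^1 *13^( - 1 )*67^1*787^(  -  1)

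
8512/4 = 2128 = 2128.00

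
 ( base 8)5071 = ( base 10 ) 2617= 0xA39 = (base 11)1A6A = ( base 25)44h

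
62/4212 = 31/2106= 0.01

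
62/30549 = 62/30549 = 0.00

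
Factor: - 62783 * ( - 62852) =2^2 * 7^1*19^1*827^1*8969^1= 3946037116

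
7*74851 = 523957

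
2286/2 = 1143 = 1143.00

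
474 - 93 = 381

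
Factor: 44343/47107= 3^2*13^1*17^(  -  2)*163^ ( - 1)*379^1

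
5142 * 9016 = 46360272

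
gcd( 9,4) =1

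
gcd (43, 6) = 1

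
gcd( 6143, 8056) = 1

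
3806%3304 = 502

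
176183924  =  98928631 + 77255293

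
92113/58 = 1588+ 9/58 = 1588.16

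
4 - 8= - 4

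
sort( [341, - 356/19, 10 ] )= [  -  356/19,10, 341 ]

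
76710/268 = 38355/134 = 286.23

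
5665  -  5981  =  -316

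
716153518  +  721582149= 1437735667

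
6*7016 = 42096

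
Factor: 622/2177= 2^1*7^( - 1) = 2/7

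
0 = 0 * 7104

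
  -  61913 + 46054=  -15859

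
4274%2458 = 1816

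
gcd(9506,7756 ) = 14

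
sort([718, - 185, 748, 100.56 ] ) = [ - 185,100.56, 718, 748]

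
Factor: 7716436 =2^2*7^1*13^1*17^1 *29^1*43^1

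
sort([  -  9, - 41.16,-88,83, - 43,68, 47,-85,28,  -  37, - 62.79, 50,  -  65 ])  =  [ - 88 ,-85,-65,- 62.79,-43, - 41.16, - 37, - 9,28,47,50, 68,83]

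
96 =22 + 74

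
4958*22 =109076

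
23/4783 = 23/4783 = 0.00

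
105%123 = 105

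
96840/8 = 12105 = 12105.00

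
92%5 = 2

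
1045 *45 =47025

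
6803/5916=6803/5916=1.15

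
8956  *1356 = 12144336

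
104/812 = 26/203  =  0.13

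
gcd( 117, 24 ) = 3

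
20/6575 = 4/1315 = 0.00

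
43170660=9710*4446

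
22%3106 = 22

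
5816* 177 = 1029432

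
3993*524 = 2092332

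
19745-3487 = 16258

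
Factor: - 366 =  - 2^1*3^1*61^1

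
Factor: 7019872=2^5*219371^1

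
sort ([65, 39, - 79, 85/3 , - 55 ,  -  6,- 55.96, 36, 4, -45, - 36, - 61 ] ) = [-79,-61, - 55.96, - 55, - 45, - 36,-6, 4, 85/3, 36, 39 , 65]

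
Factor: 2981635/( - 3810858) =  - 2^(-1) * 3^(  -  1)*5^1*29^1*109^( - 1 ) * 5827^( - 1 )*20563^1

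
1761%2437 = 1761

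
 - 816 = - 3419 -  -2603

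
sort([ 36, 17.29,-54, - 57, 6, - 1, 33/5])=[ - 57, - 54, - 1, 6 , 33/5 , 17.29, 36]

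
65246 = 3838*17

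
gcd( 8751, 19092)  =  3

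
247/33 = 7 + 16/33 = 7.48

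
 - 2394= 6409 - 8803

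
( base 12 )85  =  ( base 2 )1100101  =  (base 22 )4d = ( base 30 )3b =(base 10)101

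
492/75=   164/25 = 6.56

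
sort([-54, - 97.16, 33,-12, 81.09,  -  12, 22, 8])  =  [  -  97.16 ,  -  54,  -  12, - 12, 8, 22, 33,81.09] 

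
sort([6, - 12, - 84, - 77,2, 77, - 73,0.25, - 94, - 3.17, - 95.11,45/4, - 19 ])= [ - 95.11 , - 94 , - 84, - 77,-73, - 19, - 12, - 3.17,0.25,2,6, 45/4,77 ] 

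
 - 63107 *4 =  - 252428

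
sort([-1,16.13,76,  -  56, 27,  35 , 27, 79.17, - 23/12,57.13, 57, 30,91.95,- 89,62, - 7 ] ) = [ - 89,  -  56 , - 7, - 23/12 ,-1,16.13,  27 , 27,30, 35,57,  57.13,62 , 76,79.17,  91.95 ] 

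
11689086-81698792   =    -  70009706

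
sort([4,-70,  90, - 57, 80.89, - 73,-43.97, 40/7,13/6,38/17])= [  -  73,-70,  -  57, - 43.97, 13/6, 38/17,4, 40/7 , 80.89,90] 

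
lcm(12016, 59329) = 949264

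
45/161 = 45/161=0.28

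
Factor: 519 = 3^1 * 173^1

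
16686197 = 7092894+9593303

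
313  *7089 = 2218857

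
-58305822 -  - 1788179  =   - 56517643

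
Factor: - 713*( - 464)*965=319252880 = 2^4*5^1*23^1*29^1 * 31^1*193^1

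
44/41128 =11/10282 =0.00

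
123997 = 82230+41767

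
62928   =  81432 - 18504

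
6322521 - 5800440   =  522081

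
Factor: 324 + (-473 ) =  - 149 = -149^1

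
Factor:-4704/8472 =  - 2^2*7^2 *353^ (-1 )=- 196/353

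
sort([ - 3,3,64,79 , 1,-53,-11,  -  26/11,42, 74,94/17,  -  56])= [ - 56, - 53,-11, - 3  , - 26/11,1, 3  ,  94/17,42,  64, 74,79] 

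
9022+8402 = 17424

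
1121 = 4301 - 3180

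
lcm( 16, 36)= 144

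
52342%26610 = 25732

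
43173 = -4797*( - 9)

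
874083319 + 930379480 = 1804462799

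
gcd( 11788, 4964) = 4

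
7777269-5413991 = 2363278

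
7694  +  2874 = 10568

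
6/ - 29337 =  - 1+9777/9779 = -0.00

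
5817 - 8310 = - 2493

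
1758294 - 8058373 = -6300079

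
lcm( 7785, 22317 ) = 334755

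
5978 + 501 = 6479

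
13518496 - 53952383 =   -  40433887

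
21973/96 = 21973/96=228.89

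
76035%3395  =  1345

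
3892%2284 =1608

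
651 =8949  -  8298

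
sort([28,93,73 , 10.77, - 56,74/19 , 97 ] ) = [ - 56,  74/19, 10.77, 28, 73,93 , 97]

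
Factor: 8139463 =59^1*137957^1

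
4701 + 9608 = 14309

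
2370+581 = 2951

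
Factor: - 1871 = -1871^1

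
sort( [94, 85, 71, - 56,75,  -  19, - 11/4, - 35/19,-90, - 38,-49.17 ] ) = [  -  90,-56 ,-49.17, - 38,-19, - 11/4, - 35/19,71,75,85,94]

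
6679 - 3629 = 3050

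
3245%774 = 149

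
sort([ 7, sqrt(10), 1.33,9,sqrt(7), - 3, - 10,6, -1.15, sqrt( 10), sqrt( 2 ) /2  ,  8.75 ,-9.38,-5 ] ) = [ - 10, - 9.38, - 5, - 3, - 1.15,sqrt( 2 )/2,1.33,sqrt(7),sqrt(10 ), sqrt(10), 6, 7, 8.75, 9]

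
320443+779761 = 1100204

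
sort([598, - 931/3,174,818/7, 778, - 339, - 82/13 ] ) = [ - 339, - 931/3, - 82/13,818/7, 174,598,778 ] 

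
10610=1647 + 8963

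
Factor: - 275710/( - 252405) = 698/639 = 2^1*3^( - 2 )*71^( - 1)*349^1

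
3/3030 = 1/1010 = 0.00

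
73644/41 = 73644/41 = 1796.20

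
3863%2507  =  1356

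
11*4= 44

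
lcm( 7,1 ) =7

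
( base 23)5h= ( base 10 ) 132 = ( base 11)110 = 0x84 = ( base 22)60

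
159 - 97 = 62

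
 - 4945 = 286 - 5231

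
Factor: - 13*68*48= - 2^6  *3^1 * 13^1*17^1  =  -  42432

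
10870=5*2174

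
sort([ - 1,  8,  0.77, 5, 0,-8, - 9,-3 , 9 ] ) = [-9, - 8,-3, - 1,0,  0.77,5, 8, 9] 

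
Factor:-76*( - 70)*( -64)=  - 340480 = -2^9*5^1 * 7^1  *19^1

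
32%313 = 32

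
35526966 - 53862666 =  - 18335700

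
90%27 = 9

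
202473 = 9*22497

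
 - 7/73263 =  - 7/73263 = - 0.00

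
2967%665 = 307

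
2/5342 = 1/2671 = 0.00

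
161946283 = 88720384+73225899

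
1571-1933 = -362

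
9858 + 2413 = 12271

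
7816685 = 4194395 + 3622290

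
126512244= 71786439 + 54725805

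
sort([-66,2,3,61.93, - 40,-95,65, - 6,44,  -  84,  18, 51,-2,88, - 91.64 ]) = [-95,-91.64, - 84, - 66, - 40, - 6, - 2, 2,3 , 18,44,  51 , 61.93,65,88 ]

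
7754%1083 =173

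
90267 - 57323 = 32944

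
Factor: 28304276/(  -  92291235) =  - 2^2*3^( - 1 ) * 5^( - 1) * 7^1*11^1*13^1*7069^1*6152749^( - 1 ) 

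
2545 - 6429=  - 3884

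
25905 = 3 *8635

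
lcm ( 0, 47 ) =0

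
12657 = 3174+9483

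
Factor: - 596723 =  - 541^1*1103^1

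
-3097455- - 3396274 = 298819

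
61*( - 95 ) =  - 5795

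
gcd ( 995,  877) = 1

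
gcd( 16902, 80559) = 9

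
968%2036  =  968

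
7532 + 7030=14562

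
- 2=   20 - 22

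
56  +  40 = 96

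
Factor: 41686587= 3^2*4631843^1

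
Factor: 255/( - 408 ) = - 5/8 = - 2^( - 3 )*5^1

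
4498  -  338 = 4160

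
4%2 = 0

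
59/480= 59/480 = 0.12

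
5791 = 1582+4209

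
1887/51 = 37 = 37.00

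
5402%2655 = 92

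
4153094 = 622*6677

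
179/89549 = 179/89549 = 0.00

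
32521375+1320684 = 33842059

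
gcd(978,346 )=2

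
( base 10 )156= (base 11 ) 132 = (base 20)7G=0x9C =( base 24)6c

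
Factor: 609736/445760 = 2^( - 3 ) * 5^( - 1 )*7^(-1)*383^1 = 383/280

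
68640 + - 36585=32055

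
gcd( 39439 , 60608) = 1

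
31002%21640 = 9362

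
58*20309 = 1177922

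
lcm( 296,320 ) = 11840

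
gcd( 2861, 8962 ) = 1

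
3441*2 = 6882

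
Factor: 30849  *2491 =76844859 = 3^1 * 7^1*13^1*47^1*53^1*113^1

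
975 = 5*195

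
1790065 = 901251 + 888814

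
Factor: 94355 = 5^1*113^1*167^1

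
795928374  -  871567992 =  - 75639618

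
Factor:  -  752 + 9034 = 8282 = 2^1*41^1*101^1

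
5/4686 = 5/4686 = 0.00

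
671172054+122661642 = 793833696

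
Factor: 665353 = 13^2*31^1*127^1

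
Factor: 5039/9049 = 5039^1*9049^( -1)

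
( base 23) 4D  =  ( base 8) 151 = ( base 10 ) 105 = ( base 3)10220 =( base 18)5f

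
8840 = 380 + 8460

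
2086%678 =52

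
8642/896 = 4321/448 = 9.65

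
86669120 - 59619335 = 27049785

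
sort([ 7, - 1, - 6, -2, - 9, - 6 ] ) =[ - 9 ,-6  , -6, - 2, - 1, 7 ]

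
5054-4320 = 734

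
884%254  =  122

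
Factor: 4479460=2^2* 5^1 *97^1*2309^1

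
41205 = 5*8241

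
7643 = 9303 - 1660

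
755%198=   161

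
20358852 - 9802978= 10555874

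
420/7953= 140/2651 = 0.05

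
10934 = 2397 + 8537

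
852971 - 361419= 491552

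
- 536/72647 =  - 536/72647 = - 0.01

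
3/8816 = 3/8816= 0.00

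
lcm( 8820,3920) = 35280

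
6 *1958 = 11748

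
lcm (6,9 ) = 18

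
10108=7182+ 2926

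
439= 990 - 551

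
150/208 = 75/104=0.72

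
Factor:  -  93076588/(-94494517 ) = 2^2* 11^2*13^ ( - 1)*17^(-1) *137^( - 1 )*3121^(-1 ) * 192307^1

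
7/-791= -1/113 =-  0.01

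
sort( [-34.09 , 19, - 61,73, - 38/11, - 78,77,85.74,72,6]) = [ - 78, - 61, - 34.09, - 38/11, 6,  19,72,73, 77,85.74 ]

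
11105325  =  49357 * 225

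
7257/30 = 2419/10=241.90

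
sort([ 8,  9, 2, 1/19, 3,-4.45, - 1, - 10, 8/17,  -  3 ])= [ - 10, - 4.45, - 3, - 1,1/19,  8/17, 2, 3, 8, 9]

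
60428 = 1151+59277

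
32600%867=521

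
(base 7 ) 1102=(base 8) 612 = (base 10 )394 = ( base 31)CM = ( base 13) 244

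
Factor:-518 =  - 2^1*7^1*37^1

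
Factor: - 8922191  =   - 19^1*469589^1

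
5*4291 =21455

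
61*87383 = 5330363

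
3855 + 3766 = 7621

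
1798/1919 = 1798/1919= 0.94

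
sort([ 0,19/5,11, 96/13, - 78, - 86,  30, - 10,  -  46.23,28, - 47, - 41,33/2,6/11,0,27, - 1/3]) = [ - 86,-78, - 47, - 46.23, - 41,-10, - 1/3, 0, 0,6/11, 19/5,96/13 , 11,33/2, 27,28,30]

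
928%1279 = 928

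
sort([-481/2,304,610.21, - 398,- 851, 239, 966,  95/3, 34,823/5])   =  [  -  851,- 398, - 481/2, 95/3,  34 , 823/5,  239,304,610.21, 966] 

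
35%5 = 0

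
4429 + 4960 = 9389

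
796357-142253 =654104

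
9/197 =9/197 = 0.05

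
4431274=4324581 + 106693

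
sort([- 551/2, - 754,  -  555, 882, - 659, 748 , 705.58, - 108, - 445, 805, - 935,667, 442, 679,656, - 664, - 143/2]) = [ - 935, - 754 , - 664, - 659, - 555, - 445, - 551/2, - 108 , - 143/2, 442, 656 , 667,  679,705.58,748,  805 , 882]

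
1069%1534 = 1069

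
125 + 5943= 6068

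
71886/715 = 71886/715 = 100.54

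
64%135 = 64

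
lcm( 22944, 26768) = 160608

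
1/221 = 1/221 = 0.00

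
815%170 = 135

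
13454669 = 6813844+6640825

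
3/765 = 1/255= 0.00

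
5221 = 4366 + 855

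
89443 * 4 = 357772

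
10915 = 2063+8852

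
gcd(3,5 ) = 1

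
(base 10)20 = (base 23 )K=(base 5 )40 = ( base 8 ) 24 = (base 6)32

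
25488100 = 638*39950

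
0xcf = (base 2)11001111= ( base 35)5w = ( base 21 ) 9I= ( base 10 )207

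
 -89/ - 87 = 89/87 =1.02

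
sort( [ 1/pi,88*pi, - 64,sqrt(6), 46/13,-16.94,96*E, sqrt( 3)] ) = [ -64, -16.94,  1/pi,sqrt( 3),sqrt( 6 ), 46/13,96*E,88*pi ]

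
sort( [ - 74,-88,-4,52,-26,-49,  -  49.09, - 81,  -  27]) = [-88, - 81, - 74, - 49.09, - 49,-27,-26,-4 , 52]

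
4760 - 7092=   -  2332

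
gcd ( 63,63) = 63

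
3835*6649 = 25498915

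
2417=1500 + 917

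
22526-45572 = -23046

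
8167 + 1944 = 10111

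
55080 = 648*85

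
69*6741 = 465129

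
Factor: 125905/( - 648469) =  - 5^1*13^2*29^( - 1)*59^( - 1)*149^1*379^ ( - 1 )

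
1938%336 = 258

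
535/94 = 5+65/94 = 5.69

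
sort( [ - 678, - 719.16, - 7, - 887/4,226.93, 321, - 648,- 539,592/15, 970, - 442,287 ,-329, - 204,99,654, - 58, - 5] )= [-719.16, -678, - 648, - 539,-442,-329, - 887/4, - 204, - 58, - 7, - 5,592/15,99,226.93,287, 321,654,970]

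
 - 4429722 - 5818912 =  - 10248634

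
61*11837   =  722057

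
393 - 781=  - 388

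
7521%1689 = 765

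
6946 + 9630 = 16576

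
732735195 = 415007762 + 317727433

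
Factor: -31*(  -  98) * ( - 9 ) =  - 2^1*3^2*7^2 *31^1 =- 27342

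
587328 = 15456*38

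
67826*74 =5019124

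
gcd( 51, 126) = 3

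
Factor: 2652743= 2652743^1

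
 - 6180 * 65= -401700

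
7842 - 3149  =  4693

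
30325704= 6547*4632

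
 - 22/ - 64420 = 11/32210 = 0.00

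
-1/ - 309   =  1/309 =0.00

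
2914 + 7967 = 10881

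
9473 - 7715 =1758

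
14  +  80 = 94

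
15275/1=15275= 15275.00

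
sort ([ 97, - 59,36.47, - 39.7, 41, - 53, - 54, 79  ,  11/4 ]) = [  -  59, - 54,-53, - 39.7, 11/4,36.47 , 41 , 79, 97] 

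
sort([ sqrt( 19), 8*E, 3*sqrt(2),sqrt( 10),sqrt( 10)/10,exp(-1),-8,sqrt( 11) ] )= [  -  8, sqrt( 10)/10,exp( - 1),sqrt( 10), sqrt (11 ),3*sqrt(2 ),sqrt( 19), 8*E ]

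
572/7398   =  286/3699 = 0.08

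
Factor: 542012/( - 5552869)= - 2^2* 7^( - 1 )*179^1*  563^( - 1 )*757^1*1409^( -1 ) 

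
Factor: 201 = 3^1*67^1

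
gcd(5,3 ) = 1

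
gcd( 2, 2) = 2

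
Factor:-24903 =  - 3^2*2767^1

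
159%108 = 51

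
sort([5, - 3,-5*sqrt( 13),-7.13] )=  [ - 5*sqrt(13), - 7.13,-3, 5 ] 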